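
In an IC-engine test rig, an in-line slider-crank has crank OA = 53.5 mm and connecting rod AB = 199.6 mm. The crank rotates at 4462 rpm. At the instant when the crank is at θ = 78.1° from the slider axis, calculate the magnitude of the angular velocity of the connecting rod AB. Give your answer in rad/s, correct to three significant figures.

26.8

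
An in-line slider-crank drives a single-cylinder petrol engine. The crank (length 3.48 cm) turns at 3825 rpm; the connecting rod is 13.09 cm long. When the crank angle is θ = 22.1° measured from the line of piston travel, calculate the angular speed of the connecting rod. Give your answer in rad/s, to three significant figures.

99.2

ω = 400.6 rad/s (converted from 3825 rpm).
The rod makes angle φ with the slider axis where L sinφ = r sinθ; differentiating, L cosφ·φ̇ = r ω cosθ.
L cosφ = √(L² − r² sin²θ) = 0.13024 m.
|ω_rod| = r ω |cosθ| / √(L² − r² sin²θ) = 0.0348·400.6·0.92653/0.13024 = 99.161 rad/s.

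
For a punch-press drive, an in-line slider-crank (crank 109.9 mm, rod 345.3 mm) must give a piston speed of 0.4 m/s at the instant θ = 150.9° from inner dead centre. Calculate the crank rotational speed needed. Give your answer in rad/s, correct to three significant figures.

10.4

For an in-line slider-crank, |v_piston| = rω|sinθ|·[1 + r cosθ/√(L² − r² sin²θ)].
With r = 0.1099 m, L = 0.3453 m, θ = 150.9°: the bracketed kinematic factor |dx/dθ| = 0.038403 m.
ω = v/|dx/dθ| = 0.4/0.038403 = 10.416 rad/s.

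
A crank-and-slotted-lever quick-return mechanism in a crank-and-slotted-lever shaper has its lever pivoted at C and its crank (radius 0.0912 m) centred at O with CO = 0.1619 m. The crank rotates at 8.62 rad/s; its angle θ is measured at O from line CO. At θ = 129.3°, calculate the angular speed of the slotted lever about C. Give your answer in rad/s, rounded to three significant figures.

ω = 8.62 rad/s
Crank pin A relative to C: A = (d + r cosθ, r sinθ); lever angle φ = atan2(r sinθ, d + r cosθ).
Differentiating tanφ: φ̇ = rω(d cosθ + r)/(d² + r² + 2dr cosθ).
d² + r² + 2dr cosθ = |CA|² = 0.015825 m²;  d cosθ + r = -0.011344 m.
|ω_lever| = |0.0912·8.62·-0.011344| / 0.015825 = 0.56356 rad/s.

0.564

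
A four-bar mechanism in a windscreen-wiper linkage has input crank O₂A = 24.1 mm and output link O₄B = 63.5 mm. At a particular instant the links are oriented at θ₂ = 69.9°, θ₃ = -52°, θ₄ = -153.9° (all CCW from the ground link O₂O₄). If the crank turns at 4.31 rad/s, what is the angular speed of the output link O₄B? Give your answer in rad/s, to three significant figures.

ω₂ = 4.31 rad/s
Differentiating the loop-closure r₂e^{iθ₂}+r₃e^{iθ₃}=r₁+r₄e^{iθ₄} gives r₂ω₂e^{iθ₂}+r₃ω₃e^{iθ₃}=r₄ω₄e^{iθ₄}.
Eliminating the other unknown: ω₄ = r₂ω₂ sin(θ₂−θ₃) / [r₄ sin(θ₄−θ₃)].
Numerator sine = +0.84897; denominator sine = -0.97851.
Result = 0.0241·4.31·(+0.84897) / (0.0635·(-0.97851)) = -1.4192 rad/s; magnitude 1.4192 rad/s.

1.42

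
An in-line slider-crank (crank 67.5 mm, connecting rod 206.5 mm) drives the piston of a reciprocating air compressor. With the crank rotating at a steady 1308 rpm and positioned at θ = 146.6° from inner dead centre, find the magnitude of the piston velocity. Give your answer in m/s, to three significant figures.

ω = 2π·1308/60 = 137 rad/s
For an in-line slider-crank, x = r cosθ + √(L² − r² sin²θ), so v = −rω sinθ·[1 + r cosθ/√(L² − r² sin²θ)].
With r = 0.0675 m, L = 0.2065 m, θ = 146.6°: √(L² − r² sin²θ) = 0.20313 m.
v = −0.0675·137·0.55048·[1 + 0.0675·-0.83485/0.20313] = -3.6776 m/s.
|v| = 3.6776 m/s.

3.68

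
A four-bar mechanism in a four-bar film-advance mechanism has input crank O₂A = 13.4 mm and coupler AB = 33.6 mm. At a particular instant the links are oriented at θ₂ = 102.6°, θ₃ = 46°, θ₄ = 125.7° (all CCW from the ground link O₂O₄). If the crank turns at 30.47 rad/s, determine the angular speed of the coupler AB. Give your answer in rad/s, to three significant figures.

ω₂ = 30.47 rad/s
Differentiating the loop-closure r₂e^{iθ₂}+r₃e^{iθ₃}=r₁+r₄e^{iθ₄} gives r₂ω₂e^{iθ₂}+r₃ω₃e^{iθ₃}=r₄ω₄e^{iθ₄}.
Eliminating the other unknown: ω₃ = r₂ω₂ sin(θ₄−θ₂) / [r₃ sin(θ₃−θ₄)].
Numerator sine = +0.39234; denominator sine = -0.98389.
Result = 0.0134·30.47·(+0.39234) / (0.0336·(-0.98389)) = -4.8457 rad/s; magnitude 4.8457 rad/s.

4.85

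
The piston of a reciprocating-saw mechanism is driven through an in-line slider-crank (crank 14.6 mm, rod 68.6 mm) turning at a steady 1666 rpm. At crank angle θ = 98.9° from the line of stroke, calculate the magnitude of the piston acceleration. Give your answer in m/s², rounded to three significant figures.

161

ω = 2π·1666/60 = 174.5 rad/s
x(θ) = r cosθ + √(L² − r² sin²θ); with ω constant, a = ω²·d²x/dθ².
d²x/dθ² = −r cosθ − r²(cos2θ)/√u − r⁴ sin²2θ/(4u^{3/2}),  u = L² − r² sin²θ = 0.0044979 m².
Substituting r = 0.0146 m, L = 0.0686 m, θ = 98.9°: d²x/dθ² = +0.0052814 m.
a = ω²·d²x/dθ² = (174.5)²·(+0.0052814) = +160.75 m/s²;  |a| = 160.75 m/s².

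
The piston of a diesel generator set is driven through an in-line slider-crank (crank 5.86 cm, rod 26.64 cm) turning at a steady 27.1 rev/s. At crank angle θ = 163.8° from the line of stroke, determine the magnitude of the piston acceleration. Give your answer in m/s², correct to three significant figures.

1310

ω = 2π·27.1 = 170.3 rad/s
x(θ) = r cosθ + √(L² − r² sin²θ); with ω constant, a = ω²·d²x/dθ².
d²x/dθ² = −r cosθ − r²(cos2θ)/√u − r⁴ sin²2θ/(4u^{3/2}),  u = L² − r² sin²θ = 0.0707017 m².
Substituting r = 0.0586 m, L = 0.2664 m, θ = 163.8°: d²x/dθ² = +0.045324 m.
a = ω²·d²x/dθ² = (170.3)²·(+0.045324) = +1314.1 m/s²;  |a| = 1314.1 m/s².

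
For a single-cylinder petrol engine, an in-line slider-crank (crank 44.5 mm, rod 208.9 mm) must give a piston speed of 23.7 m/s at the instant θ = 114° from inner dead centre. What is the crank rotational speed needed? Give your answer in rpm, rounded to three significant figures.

For an in-line slider-crank, |v_piston| = rω|sinθ|·[1 + r cosθ/√(L² − r² sin²θ)].
With r = 0.0445 m, L = 0.2089 m, θ = 114°: the bracketed kinematic factor |dx/dθ| = 0.037062 m.
ω = v/|dx/dθ| = 23.7/0.037062 = 639.47 rad/s.
N = 60ω/(2π) = 6106.5 rpm.

6110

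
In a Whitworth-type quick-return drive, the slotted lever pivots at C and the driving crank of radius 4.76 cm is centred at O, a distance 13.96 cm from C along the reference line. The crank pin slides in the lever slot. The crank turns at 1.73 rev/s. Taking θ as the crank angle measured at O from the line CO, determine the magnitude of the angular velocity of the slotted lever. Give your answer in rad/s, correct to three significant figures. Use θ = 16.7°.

ω = 10.87 rad/s (from 1.73 rev/s).
Crank pin A relative to C: A = (d + r cosθ, r sinθ); lever angle φ = atan2(r sinθ, d + r cosθ).
Differentiating tanφ: φ̇ = rω(d cosθ + r)/(d² + r² + 2dr cosθ).
d² + r² + 2dr cosθ = |CA|² = 0.0344833 m²;  d cosθ + r = +0.18131 m.
|ω_lever| = |0.0476·10.87·+0.18131| / 0.0344833 = 2.7205 rad/s.

2.72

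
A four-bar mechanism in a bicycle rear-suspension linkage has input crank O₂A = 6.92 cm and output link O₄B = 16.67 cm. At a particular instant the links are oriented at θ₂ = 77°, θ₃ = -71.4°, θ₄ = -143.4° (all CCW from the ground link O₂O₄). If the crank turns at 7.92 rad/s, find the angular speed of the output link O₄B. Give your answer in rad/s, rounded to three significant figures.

ω₂ = 7.92 rad/s
Differentiating the loop-closure r₂e^{iθ₂}+r₃e^{iθ₃}=r₁+r₄e^{iθ₄} gives r₂ω₂e^{iθ₂}+r₃ω₃e^{iθ₃}=r₄ω₄e^{iθ₄}.
Eliminating the other unknown: ω₄ = r₂ω₂ sin(θ₂−θ₃) / [r₄ sin(θ₄−θ₃)].
Numerator sine = +0.52399; denominator sine = -0.95106.
Result = 0.0692·7.92·(+0.52399) / (0.1667·(-0.95106)) = -1.8114 rad/s; magnitude 1.8114 rad/s.

1.81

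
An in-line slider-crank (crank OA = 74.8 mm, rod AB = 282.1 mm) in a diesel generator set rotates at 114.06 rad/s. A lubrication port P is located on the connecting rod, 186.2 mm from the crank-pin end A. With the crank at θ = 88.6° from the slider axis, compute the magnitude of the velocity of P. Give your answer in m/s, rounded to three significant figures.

ω = 114.1 rad/s.  Crank-pin speed |V_A| = rω = 8.5317 m/s, perpendicular to OA.
Rod angle: sinφ = −(r/L) sinθ ⇒ φ = -15.371°; ω_rod = −rω cosθ/√(L²−r²sin²θ) = -0.76633 rad/s.
V_P = V_A + ω_rod × AP, with AP = 0.1862 m along the rod.
Components: V_Px = −rω sinθ − a·ω_rod·sinφ = -8.567 m/s;  V_Py = rω cosθ + a·ω_rod·cosφ = +0.070862 m/s.
|V_P| = √(V_Px² + V_Py²) = 8.5673 m/s.

8.57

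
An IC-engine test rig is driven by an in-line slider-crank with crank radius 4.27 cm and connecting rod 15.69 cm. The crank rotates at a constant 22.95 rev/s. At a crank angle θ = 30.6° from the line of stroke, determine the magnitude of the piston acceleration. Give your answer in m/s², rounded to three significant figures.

885

ω = 2π·22.9 = 144.2 rad/s
x(θ) = r cosθ + √(L² − r² sin²θ); with ω constant, a = ω²·d²x/dθ².
d²x/dθ² = −r cosθ − r²(cos2θ)/√u − r⁴ sin²2θ/(4u^{3/2}),  u = L² − r² sin²θ = 0.0241452 m².
Substituting r = 0.0427 m, L = 0.1569 m, θ = 30.6°: d²x/dθ² = -0.042577 m.
a = ω²·d²x/dθ² = (144.2)²·(-0.042577) = -885.31 m/s²;  |a| = 885.31 m/s².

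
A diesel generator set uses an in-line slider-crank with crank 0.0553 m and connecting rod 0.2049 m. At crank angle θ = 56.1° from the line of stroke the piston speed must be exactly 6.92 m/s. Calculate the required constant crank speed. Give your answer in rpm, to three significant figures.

For an in-line slider-crank, |v_piston| = rω|sinθ|·[1 + r cosθ/√(L² − r² sin²θ)].
With r = 0.0553 m, L = 0.2049 m, θ = 56.1°: the bracketed kinematic factor |dx/dθ| = 0.052989 m.
ω = v/|dx/dθ| = 6.92/0.052989 = 130.59 rad/s.
N = 60ω/(2π) = 1247.1 rpm.

1250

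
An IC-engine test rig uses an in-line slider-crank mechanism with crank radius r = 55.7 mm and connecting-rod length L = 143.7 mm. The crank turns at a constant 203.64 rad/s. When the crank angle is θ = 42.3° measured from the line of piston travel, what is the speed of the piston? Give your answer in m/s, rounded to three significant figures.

9.90

ω = 203.6 rad/s
For an in-line slider-crank, x = r cosθ + √(L² − r² sin²θ), so v = −rω sinθ·[1 + r cosθ/√(L² − r² sin²θ)].
With r = 0.0557 m, L = 0.1437 m, θ = 42.3°: √(L² − r² sin²θ) = 0.13872 m.
v = −0.0557·203.6·0.67301·[1 + 0.0557·0.73963/0.13872] = -9.9009 m/s.
|v| = 9.9009 m/s.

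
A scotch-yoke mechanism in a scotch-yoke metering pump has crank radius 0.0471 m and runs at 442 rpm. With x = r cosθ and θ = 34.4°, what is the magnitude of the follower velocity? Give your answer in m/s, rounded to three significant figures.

ω = 46.29 rad/s (from 442 rpm).
x = r cosθ ⇒ ẋ = −rω sinθ.
|v| = rω|sinθ| = 0.0471·46.29·|sin 34.4°| = 1.2317 m/s.

1.23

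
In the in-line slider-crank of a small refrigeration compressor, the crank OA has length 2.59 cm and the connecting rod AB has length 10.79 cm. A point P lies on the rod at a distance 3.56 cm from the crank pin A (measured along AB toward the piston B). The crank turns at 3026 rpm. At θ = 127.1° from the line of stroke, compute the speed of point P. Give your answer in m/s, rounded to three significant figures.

7.06

ω = 316.9 rad/s.  Crank-pin speed |V_A| = rω = 8.2072 m/s, perpendicular to OA.
Rod angle: sinφ = −(r/L) sinθ ⇒ φ = -11.037°; ω_rod = −rω cosθ/√(L²−r²sin²θ) = +46.747 rad/s.
V_P = V_A + ω_rod × AP, with AP = 0.0356 m along the rod.
Components: V_Px = −rω sinθ − a·ω_rod·sinφ = -6.2274 m/s;  V_Py = rω cosθ + a·ω_rod·cosφ = -3.3173 m/s.
|V_P| = √(V_Px² + V_Py²) = 7.0558 m/s.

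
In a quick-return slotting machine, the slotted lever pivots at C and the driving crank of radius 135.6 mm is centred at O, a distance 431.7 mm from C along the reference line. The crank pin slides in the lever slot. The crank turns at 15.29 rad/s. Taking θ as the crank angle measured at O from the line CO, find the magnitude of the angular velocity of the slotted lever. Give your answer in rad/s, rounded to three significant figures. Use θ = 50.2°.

3.05

ω = 15.29 rad/s
Crank pin A relative to C: A = (d + r cosθ, r sinθ); lever angle φ = atan2(r sinθ, d + r cosθ).
Differentiating tanφ: φ̇ = rω(d cosθ + r)/(d² + r² + 2dr cosθ).
d² + r² + 2dr cosθ = |CA|² = 0.279694 m²;  d cosθ + r = +0.41194 m.
|ω_lever| = |0.1356·15.29·+0.41194| / 0.279694 = 3.0536 rad/s.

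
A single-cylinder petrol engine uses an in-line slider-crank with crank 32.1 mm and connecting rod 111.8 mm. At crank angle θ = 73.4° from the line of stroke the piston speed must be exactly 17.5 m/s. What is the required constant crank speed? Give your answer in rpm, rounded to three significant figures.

For an in-line slider-crank, |v_piston| = rω|sinθ|·[1 + r cosθ/√(L² − r² sin²θ)].
With r = 0.0321 m, L = 0.1118 m, θ = 73.4°: the bracketed kinematic factor |dx/dθ| = 0.033387 m.
ω = v/|dx/dθ| = 17.5/0.033387 = 524.16 rad/s.
N = 60ω/(2π) = 5005.4 rpm.

5010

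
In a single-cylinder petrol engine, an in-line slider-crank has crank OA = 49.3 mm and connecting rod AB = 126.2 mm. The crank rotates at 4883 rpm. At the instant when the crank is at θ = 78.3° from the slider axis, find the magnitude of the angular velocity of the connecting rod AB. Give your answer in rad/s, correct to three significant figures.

ω = 511.3 rad/s (converted from 4883 rpm).
The rod makes angle φ with the slider axis where L sinφ = r sinθ; differentiating, L cosφ·φ̇ = r ω cosθ.
L cosφ = √(L² − r² sin²θ) = 0.1166 m.
|ω_rod| = r ω |cosθ| / √(L² − r² sin²θ) = 0.0493·511.3·0.20279/0.1166 = 43.843 rad/s.

43.8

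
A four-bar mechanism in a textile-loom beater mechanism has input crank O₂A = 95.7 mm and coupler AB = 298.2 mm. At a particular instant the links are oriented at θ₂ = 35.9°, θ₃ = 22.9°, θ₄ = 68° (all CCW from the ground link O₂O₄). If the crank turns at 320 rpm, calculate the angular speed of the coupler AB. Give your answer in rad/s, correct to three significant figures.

ω₂ = 33.51 rad/s (from 320 rpm).
Differentiating the loop-closure r₂e^{iθ₂}+r₃e^{iθ₃}=r₁+r₄e^{iθ₄} gives r₂ω₂e^{iθ₂}+r₃ω₃e^{iθ₃}=r₄ω₄e^{iθ₄}.
Eliminating the other unknown: ω₃ = r₂ω₂ sin(θ₄−θ₂) / [r₃ sin(θ₃−θ₄)].
Numerator sine = +0.53140; denominator sine = -0.70834.
Result = 0.0957·33.51·(+0.53140) / (0.2982·(-0.70834)) = -8.0679 rad/s; magnitude 8.0679 rad/s.

8.07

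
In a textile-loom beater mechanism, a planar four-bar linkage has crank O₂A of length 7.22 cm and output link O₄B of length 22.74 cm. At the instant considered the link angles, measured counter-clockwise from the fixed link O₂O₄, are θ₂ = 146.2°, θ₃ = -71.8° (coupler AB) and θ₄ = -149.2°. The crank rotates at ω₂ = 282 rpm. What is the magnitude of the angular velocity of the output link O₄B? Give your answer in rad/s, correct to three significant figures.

ω₂ = 29.53 rad/s (from 282 rpm).
Differentiating the loop-closure r₂e^{iθ₂}+r₃e^{iθ₃}=r₁+r₄e^{iθ₄} gives r₂ω₂e^{iθ₂}+r₃ω₃e^{iθ₃}=r₄ω₄e^{iθ₄}.
Eliminating the other unknown: ω₄ = r₂ω₂ sin(θ₂−θ₃) / [r₄ sin(θ₄−θ₃)].
Numerator sine = -0.61566; denominator sine = -0.97592.
Result = 0.0722·29.53·(-0.61566) / (0.2274·(-0.97592)) = +5.915 rad/s; magnitude 5.915 rad/s.

5.91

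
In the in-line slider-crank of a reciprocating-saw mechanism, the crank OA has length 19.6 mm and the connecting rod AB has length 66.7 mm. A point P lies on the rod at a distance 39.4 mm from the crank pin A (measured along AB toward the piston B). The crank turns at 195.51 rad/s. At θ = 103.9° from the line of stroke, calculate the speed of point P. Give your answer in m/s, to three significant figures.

ω = 195.5 rad/s.  Crank-pin speed |V_A| = rω = 3.832 m/s, perpendicular to OA.
Rod angle: sinφ = −(r/L) sinθ ⇒ φ = -16.574°; ω_rod = −rω cosθ/√(L²−r²sin²θ) = +14.4 rad/s.
V_P = V_A + ω_rod × AP, with AP = 0.0394 m along the rod.
Components: V_Px = −rω sinθ − a·ω_rod·sinφ = -3.5579 m/s;  V_Py = rω cosθ + a·ω_rod·cosφ = -0.37678 m/s.
|V_P| = √(V_Px² + V_Py²) = 3.5778 m/s.

3.58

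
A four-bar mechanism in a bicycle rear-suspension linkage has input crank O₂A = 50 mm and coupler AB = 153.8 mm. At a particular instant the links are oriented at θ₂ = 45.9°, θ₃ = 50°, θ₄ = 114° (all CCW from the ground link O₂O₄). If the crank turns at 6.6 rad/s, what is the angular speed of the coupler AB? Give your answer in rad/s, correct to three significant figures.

ω₂ = 6.6 rad/s
Differentiating the loop-closure r₂e^{iθ₂}+r₃e^{iθ₃}=r₁+r₄e^{iθ₄} gives r₂ω₂e^{iθ₂}+r₃ω₃e^{iθ₃}=r₄ω₄e^{iθ₄}.
Eliminating the other unknown: ω₃ = r₂ω₂ sin(θ₄−θ₂) / [r₃ sin(θ₃−θ₄)].
Numerator sine = +0.92784; denominator sine = -0.89879.
Result = 0.05·6.6·(+0.92784) / (0.1538·(-0.89879)) = -2.215 rad/s; magnitude 2.215 rad/s.

2.21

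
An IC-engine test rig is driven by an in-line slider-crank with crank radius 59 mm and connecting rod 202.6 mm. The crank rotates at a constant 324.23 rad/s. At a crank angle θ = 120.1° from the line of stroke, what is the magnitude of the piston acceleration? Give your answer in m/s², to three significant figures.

4010

ω = 324.2 rad/s
x(θ) = r cosθ + √(L² − r² sin²θ); with ω constant, a = ω²·d²x/dθ².
d²x/dθ² = −r cosθ − r²(cos2θ)/√u − r⁴ sin²2θ/(4u^{3/2}),  u = L² − r² sin²θ = 0.0384413 m².
Substituting r = 0.059 m, L = 0.2026 m, θ = 120.1°: d²x/dθ² = +0.03811 m.
a = ω²·d²x/dθ² = (324.2)²·(+0.03811) = +4006.3 m/s²;  |a| = 4006.3 m/s².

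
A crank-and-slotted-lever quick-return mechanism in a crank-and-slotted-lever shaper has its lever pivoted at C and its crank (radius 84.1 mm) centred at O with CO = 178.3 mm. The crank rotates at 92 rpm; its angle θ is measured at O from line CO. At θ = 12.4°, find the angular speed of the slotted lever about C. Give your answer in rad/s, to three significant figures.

3.07

ω = 9.634 rad/s (from 92 rpm).
Crank pin A relative to C: A = (d + r cosθ, r sinθ); lever angle φ = atan2(r sinθ, d + r cosθ).
Differentiating tanφ: φ̇ = rω(d cosθ + r)/(d² + r² + 2dr cosθ).
d² + r² + 2dr cosθ = |CA|² = 0.0681542 m²;  d cosθ + r = +0.25824 m.
|ω_lever| = |0.0841·9.634·+0.25824| / 0.0681542 = 3.07 rad/s.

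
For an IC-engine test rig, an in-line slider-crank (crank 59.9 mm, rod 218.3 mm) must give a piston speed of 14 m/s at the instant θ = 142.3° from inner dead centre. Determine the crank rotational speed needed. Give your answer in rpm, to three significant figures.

4680

For an in-line slider-crank, |v_piston| = rω|sinθ|·[1 + r cosθ/√(L² − r² sin²θ)].
With r = 0.0599 m, L = 0.2183 m, θ = 142.3°: the bracketed kinematic factor |dx/dθ| = 0.028563 m.
ω = v/|dx/dθ| = 14/0.028563 = 490.14 rad/s.
N = 60ω/(2π) = 4680.5 rpm.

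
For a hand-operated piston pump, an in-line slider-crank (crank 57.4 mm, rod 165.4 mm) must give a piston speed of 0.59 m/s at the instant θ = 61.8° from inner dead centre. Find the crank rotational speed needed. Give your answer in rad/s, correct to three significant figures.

For an in-line slider-crank, |v_piston| = rω|sinθ|·[1 + r cosθ/√(L² − r² sin²θ)].
With r = 0.0574 m, L = 0.1654 m, θ = 61.8°: the bracketed kinematic factor |dx/dθ| = 0.0593 m.
ω = v/|dx/dθ| = 0.59/0.0593 = 9.9494 rad/s.

9.95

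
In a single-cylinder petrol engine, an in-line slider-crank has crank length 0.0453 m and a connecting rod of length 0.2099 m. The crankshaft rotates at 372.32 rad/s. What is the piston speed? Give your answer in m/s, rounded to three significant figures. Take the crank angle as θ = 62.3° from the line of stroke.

ω = 372.3 rad/s
For an in-line slider-crank, x = r cosθ + √(L² − r² sin²θ), so v = −rω sinθ·[1 + r cosθ/√(L² − r² sin²θ)].
With r = 0.0453 m, L = 0.2099 m, θ = 62.3°: √(L² − r² sin²θ) = 0.20603 m.
v = −0.0453·372.3·0.88539·[1 + 0.0453·0.46484/0.20603] = -16.459 m/s.
|v| = 16.459 m/s.

16.5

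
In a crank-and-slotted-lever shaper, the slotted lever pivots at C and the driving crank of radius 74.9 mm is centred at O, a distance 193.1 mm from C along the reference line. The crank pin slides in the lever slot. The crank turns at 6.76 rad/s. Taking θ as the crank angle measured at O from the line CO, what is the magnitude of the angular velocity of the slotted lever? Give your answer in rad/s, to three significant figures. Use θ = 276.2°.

ω = 6.76 rad/s
Crank pin A relative to C: A = (d + r cosθ, r sinθ); lever angle φ = atan2(r sinθ, d + r cosθ).
Differentiating tanφ: φ̇ = rω(d cosθ + r)/(d² + r² + 2dr cosθ).
d² + r² + 2dr cosθ = |CA|² = 0.0460217 m²;  d cosθ + r = +0.095755 m.
|ω_lever| = |0.0749·6.76·+0.095755| / 0.0460217 = 1.0535 rad/s.

1.05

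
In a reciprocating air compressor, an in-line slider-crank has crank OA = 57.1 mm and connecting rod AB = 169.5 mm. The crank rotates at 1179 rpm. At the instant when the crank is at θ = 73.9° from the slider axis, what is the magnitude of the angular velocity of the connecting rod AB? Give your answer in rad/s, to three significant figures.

12.2

ω = 123.5 rad/s (converted from 1179 rpm).
The rod makes angle φ with the slider axis where L sinφ = r sinθ; differentiating, L cosφ·φ̇ = r ω cosθ.
L cosφ = √(L² − r² sin²θ) = 0.16038 m.
|ω_rod| = r ω |cosθ| / √(L² − r² sin²θ) = 0.0571·123.5·0.27731/0.16038 = 12.19 rad/s.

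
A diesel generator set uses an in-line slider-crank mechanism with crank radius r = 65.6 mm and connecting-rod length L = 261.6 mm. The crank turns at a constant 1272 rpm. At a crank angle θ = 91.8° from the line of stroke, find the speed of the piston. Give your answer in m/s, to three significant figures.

ω = 2π·1272/60 = 133.2 rad/s
For an in-line slider-crank, x = r cosθ + √(L² − r² sin²θ), so v = −rω sinθ·[1 + r cosθ/√(L² − r² sin²θ)].
With r = 0.0656 m, L = 0.2616 m, θ = 91.8°: √(L² − r² sin²θ) = 0.25325 m.
v = −0.0656·133.2·0.99951·[1 + 0.0656·-0.03141/0.25325] = -8.6628 m/s.
|v| = 8.6628 m/s.

8.66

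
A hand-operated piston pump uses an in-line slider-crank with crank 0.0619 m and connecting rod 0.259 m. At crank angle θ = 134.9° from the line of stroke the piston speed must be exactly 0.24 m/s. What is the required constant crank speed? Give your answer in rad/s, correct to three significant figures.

For an in-line slider-crank, |v_piston| = rω|sinθ|·[1 + r cosθ/√(L² − r² sin²θ)].
With r = 0.0619 m, L = 0.259 m, θ = 134.9°: the bracketed kinematic factor |dx/dθ| = 0.036341 m.
ω = v/|dx/dθ| = 0.24/0.036341 = 6.6041 rad/s.

6.60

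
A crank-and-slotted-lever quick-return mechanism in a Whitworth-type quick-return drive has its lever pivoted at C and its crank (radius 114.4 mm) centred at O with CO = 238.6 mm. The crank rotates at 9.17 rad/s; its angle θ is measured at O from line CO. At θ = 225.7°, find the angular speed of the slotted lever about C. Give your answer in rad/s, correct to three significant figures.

1.72

ω = 9.17 rad/s
Crank pin A relative to C: A = (d + r cosθ, r sinθ); lever angle φ = atan2(r sinθ, d + r cosθ).
Differentiating tanφ: φ̇ = rω(d cosθ + r)/(d² + r² + 2dr cosθ).
d² + r² + 2dr cosθ = |CA|² = 0.0318897 m²;  d cosθ + r = -0.052242 m.
|ω_lever| = |0.1144·9.17·-0.052242| / 0.0318897 = 1.7186 rad/s.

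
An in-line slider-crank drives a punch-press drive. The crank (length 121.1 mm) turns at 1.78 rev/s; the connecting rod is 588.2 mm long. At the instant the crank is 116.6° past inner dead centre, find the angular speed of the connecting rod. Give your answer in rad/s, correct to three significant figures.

1.05

ω = 11.18 rad/s (converted from 1.78 rev/s).
The rod makes angle φ with the slider axis where L sinφ = r sinθ; differentiating, L cosφ·φ̇ = r ω cosθ.
L cosφ = √(L² − r² sin²θ) = 0.57815 m.
|ω_rod| = r ω |cosθ| / √(L² − r² sin²θ) = 0.1211·11.18·0.44776/0.57815 = 1.0489 rad/s.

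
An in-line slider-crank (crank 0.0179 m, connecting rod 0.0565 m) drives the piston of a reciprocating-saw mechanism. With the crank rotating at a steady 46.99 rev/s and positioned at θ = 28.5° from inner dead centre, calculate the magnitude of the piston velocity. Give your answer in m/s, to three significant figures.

3.23

ω = 2π·47 = 295.2 rad/s
For an in-line slider-crank, x = r cosθ + √(L² − r² sin²θ), so v = −rω sinθ·[1 + r cosθ/√(L² − r² sin²θ)].
With r = 0.0179 m, L = 0.0565 m, θ = 28.5°: √(L² − r² sin²θ) = 0.055851 m.
v = −0.0179·295.2·0.47716·[1 + 0.0179·0.87882/0.055851] = -3.232 m/s.
|v| = 3.232 m/s.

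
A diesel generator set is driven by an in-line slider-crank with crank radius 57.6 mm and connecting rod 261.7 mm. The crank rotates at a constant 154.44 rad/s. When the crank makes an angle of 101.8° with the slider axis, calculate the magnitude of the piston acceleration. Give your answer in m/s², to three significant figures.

564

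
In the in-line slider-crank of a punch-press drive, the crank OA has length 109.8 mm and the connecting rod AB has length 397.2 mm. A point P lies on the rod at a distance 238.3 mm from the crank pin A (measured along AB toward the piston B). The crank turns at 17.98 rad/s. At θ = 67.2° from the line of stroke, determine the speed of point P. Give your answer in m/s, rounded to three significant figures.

1.96

ω = 17.98 rad/s.  Crank-pin speed |V_A| = rω = 1.9742 m/s, perpendicular to OA.
Rod angle: sinφ = −(r/L) sinθ ⇒ φ = -14.764°; ω_rod = −rω cosθ/√(L²−r²sin²θ) = -1.9918 rad/s.
V_P = V_A + ω_rod × AP, with AP = 0.2383 m along the rod.
Components: V_Px = −rω sinθ − a·ω_rod·sinφ = -1.9409 m/s;  V_Py = rω cosθ + a·ω_rod·cosφ = +0.30605 m/s.
|V_P| = √(V_Px² + V_Py²) = 1.9649 m/s.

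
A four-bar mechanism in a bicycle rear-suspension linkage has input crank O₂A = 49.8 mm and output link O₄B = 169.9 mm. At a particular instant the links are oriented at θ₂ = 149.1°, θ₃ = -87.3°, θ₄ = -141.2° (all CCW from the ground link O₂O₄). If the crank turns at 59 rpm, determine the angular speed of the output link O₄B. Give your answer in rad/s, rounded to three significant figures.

ω₂ = 6.178 rad/s (from 59 rpm).
Differentiating the loop-closure r₂e^{iθ₂}+r₃e^{iθ₃}=r₁+r₄e^{iθ₄} gives r₂ω₂e^{iθ₂}+r₃ω₃e^{iθ₃}=r₄ω₄e^{iθ₄}.
Eliminating the other unknown: ω₄ = r₂ω₂ sin(θ₂−θ₃) / [r₄ sin(θ₄−θ₃)].
Numerator sine = -0.83292; denominator sine = -0.80799.
Result = 0.0498·6.178·(-0.83292) / (0.1699·(-0.80799)) = +1.8669 rad/s; magnitude 1.8669 rad/s.

1.87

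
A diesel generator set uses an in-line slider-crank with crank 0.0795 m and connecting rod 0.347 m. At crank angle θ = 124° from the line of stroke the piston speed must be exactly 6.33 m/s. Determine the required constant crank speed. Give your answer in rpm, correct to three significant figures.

For an in-line slider-crank, |v_piston| = rω|sinθ|·[1 + r cosθ/√(L² − r² sin²θ)].
With r = 0.0795 m, L = 0.347 m, θ = 124°: the bracketed kinematic factor |dx/dθ| = 0.057308 m.
ω = v/|dx/dθ| = 6.33/0.057308 = 110.46 rad/s.
N = 60ω/(2π) = 1054.8 rpm.

1050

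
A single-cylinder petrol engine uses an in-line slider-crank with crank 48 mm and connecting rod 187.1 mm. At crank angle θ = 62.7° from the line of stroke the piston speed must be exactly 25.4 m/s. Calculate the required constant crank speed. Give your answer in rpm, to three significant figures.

For an in-line slider-crank, |v_piston| = rω|sinθ|·[1 + r cosθ/√(L² − r² sin²θ)].
With r = 0.048 m, L = 0.1871 m, θ = 62.7°: the bracketed kinematic factor |dx/dθ| = 0.047808 m.
ω = v/|dx/dθ| = 25.4/0.047808 = 531.29 rad/s.
N = 60ω/(2π) = 5073.4 rpm.

5070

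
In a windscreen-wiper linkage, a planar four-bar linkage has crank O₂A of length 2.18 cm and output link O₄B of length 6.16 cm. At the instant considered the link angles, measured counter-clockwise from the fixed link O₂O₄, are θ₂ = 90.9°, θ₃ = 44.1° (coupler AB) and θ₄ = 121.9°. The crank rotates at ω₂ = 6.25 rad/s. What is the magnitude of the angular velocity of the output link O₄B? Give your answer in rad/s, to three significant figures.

1.65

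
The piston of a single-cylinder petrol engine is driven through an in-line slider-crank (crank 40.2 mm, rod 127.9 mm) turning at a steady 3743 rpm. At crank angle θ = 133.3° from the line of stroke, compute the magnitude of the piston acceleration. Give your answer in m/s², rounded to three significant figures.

ω = 2π·3743/60 = 392 rad/s
x(θ) = r cosθ + √(L² − r² sin²θ); with ω constant, a = ω²·d²x/dθ².
d²x/dθ² = −r cosθ − r²(cos2θ)/√u − r⁴ sin²2θ/(4u^{3/2}),  u = L² − r² sin²θ = 0.0155025 m².
Substituting r = 0.0402 m, L = 0.1279 m, θ = 133.3°: d²x/dθ² = +0.028003 m.
a = ω²·d²x/dθ² = (392)²·(+0.028003) = +4302.2 m/s²;  |a| = 4302.2 m/s².

4300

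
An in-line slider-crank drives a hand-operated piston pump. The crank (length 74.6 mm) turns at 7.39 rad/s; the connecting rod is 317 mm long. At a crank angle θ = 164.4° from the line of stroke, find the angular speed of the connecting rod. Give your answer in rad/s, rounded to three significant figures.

1.68

ω = 7.39 rad/s
The rod makes angle φ with the slider axis where L sinφ = r sinθ; differentiating, L cosφ·φ̇ = r ω cosθ.
L cosφ = √(L² − r² sin²θ) = 0.31636 m.
|ω_rod| = r ω |cosθ| / √(L² − r² sin²θ) = 0.0746·7.39·0.96316/0.31636 = 1.6784 rad/s.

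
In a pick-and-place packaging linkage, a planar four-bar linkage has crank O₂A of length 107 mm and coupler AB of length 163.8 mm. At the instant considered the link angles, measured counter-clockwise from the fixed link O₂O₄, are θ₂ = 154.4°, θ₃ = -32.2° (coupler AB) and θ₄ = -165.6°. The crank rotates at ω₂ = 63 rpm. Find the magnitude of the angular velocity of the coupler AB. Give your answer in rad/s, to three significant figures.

ω₂ = 6.597 rad/s (from 63 rpm).
Differentiating the loop-closure r₂e^{iθ₂}+r₃e^{iθ₃}=r₁+r₄e^{iθ₄} gives r₂ω₂e^{iθ₂}+r₃ω₃e^{iθ₃}=r₄ω₄e^{iθ₄}.
Eliminating the other unknown: ω₃ = r₂ω₂ sin(θ₄−θ₂) / [r₃ sin(θ₃−θ₄)].
Numerator sine = +0.64279; denominator sine = +0.72657.
Result = 0.107·6.597·(+0.64279) / (0.1638·(+0.72657)) = +3.8126 rad/s; magnitude 3.8126 rad/s.

3.81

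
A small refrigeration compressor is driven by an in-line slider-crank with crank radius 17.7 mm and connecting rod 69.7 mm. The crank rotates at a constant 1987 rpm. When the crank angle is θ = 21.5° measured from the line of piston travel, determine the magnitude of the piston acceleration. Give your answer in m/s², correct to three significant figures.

ω = 2π·1987/60 = 208.1 rad/s
x(θ) = r cosθ + √(L² − r² sin²θ); with ω constant, a = ω²·d²x/dθ².
d²x/dθ² = −r cosθ − r²(cos2θ)/√u − r⁴ sin²2θ/(4u^{3/2}),  u = L² − r² sin²θ = 0.00481601 m².
Substituting r = 0.0177 m, L = 0.0697 m, θ = 21.5°: d²x/dθ² = -0.019804 m.
a = ω²·d²x/dθ² = (208.1)²·(-0.019804) = -857.45 m/s²;  |a| = 857.45 m/s².

857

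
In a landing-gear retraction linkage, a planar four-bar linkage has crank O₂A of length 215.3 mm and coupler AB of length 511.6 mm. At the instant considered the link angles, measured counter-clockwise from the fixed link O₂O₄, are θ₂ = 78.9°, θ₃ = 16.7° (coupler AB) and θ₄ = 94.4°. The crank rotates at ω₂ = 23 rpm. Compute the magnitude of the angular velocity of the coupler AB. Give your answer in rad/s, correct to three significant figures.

0.277

ω₂ = 2.409 rad/s (from 23 rpm).
Differentiating the loop-closure r₂e^{iθ₂}+r₃e^{iθ₃}=r₁+r₄e^{iθ₄} gives r₂ω₂e^{iθ₂}+r₃ω₃e^{iθ₃}=r₄ω₄e^{iθ₄}.
Eliminating the other unknown: ω₃ = r₂ω₂ sin(θ₄−θ₂) / [r₃ sin(θ₃−θ₄)].
Numerator sine = +0.26724; denominator sine = -0.97705.
Result = 0.2153·2.409·(+0.26724) / (0.5116·(-0.97705)) = -0.27724 rad/s; magnitude 0.27724 rad/s.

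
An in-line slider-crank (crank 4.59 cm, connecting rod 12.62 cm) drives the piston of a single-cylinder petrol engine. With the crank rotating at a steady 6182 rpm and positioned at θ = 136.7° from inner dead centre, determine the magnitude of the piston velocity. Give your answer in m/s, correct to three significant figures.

14.8

ω = 2π·6182/60 = 647.4 rad/s
For an in-line slider-crank, x = r cosθ + √(L² − r² sin²θ), so v = −rω sinθ·[1 + r cosθ/√(L² − r² sin²θ)].
With r = 0.0459 m, L = 0.1262 m, θ = 136.7°: √(L² − r² sin²θ) = 0.12221 m.
v = −0.0459·647.4·0.68582·[1 + 0.0459·-0.72777/0.12221] = -14.809 m/s.
|v| = 14.809 m/s.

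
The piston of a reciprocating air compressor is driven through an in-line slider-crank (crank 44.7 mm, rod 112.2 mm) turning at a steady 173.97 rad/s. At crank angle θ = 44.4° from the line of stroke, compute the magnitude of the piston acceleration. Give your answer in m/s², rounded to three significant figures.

ω = 174 rad/s
x(θ) = r cosθ + √(L² − r² sin²θ); with ω constant, a = ω²·d²x/dθ².
d²x/dθ² = −r cosθ − r²(cos2θ)/√u − r⁴ sin²2θ/(4u^{3/2}),  u = L² − r² sin²θ = 0.0116107 m².
Substituting r = 0.0447 m, L = 0.1122 m, θ = 44.4°: d²x/dθ² = -0.033123 m.
a = ω²·d²x/dθ² = (174)²·(-0.033123) = -1002.5 m/s²;  |a| = 1002.5 m/s².

1000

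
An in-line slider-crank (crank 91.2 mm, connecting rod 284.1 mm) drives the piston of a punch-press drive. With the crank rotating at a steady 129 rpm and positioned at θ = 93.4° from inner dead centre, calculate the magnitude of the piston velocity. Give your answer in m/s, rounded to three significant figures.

1.21

ω = 2π·129/60 = 13.51 rad/s
For an in-line slider-crank, x = r cosθ + √(L² − r² sin²θ), so v = −rω sinθ·[1 + r cosθ/√(L² − r² sin²θ)].
With r = 0.0912 m, L = 0.2841 m, θ = 93.4°: √(L² − r² sin²θ) = 0.26912 m.
v = −0.0912·13.51·0.99824·[1 + 0.0912·-0.05931/0.26912] = -1.2051 m/s.
|v| = 1.2051 m/s.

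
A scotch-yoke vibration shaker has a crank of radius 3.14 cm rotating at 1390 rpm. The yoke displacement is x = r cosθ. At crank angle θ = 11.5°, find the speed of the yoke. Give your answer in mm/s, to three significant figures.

911

ω = 145.6 rad/s (from 1390 rpm).
x = r cosθ ⇒ ẋ = −rω sinθ.
|v| = rω|sinθ| = 0.0314·145.6·|sin 11.5°| = 0.91123 m/s = 911.23 mm/s.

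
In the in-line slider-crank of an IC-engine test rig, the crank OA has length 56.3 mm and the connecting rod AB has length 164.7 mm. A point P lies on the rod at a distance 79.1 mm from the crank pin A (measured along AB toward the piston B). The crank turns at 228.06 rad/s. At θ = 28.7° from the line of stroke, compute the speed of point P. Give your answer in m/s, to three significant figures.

ω = 228.1 rad/s.  Crank-pin speed |V_A| = rω = 12.84 m/s, perpendicular to OA.
Rod angle: sinφ = −(r/L) sinθ ⇒ φ = -9.448°; ω_rod = −rω cosθ/√(L²−r²sin²θ) = -69.321 rad/s.
V_P = V_A + ω_rod × AP, with AP = 0.0791 m along the rod.
Components: V_Px = −rω sinθ − a·ω_rod·sinφ = -7.0661 m/s;  V_Py = rω cosθ + a·ω_rod·cosφ = +5.8534 m/s.
|V_P| = √(V_Px² + V_Py²) = 9.1756 m/s.

9.18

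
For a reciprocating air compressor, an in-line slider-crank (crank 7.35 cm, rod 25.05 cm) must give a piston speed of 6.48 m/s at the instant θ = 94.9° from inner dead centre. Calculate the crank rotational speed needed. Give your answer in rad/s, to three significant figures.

90.9

For an in-line slider-crank, |v_piston| = rω|sinθ|·[1 + r cosθ/√(L² − r² sin²θ)].
With r = 0.0735 m, L = 0.2505 m, θ = 94.9°: the bracketed kinematic factor |dx/dθ| = 0.071312 m.
ω = v/|dx/dθ| = 6.48/0.071312 = 90.868 rad/s.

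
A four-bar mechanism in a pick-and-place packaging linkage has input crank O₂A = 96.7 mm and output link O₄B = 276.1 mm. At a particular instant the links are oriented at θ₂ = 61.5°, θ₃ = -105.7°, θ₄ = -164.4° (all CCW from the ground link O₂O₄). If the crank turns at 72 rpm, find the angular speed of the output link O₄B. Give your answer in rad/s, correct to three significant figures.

ω₂ = 7.54 rad/s (from 72 rpm).
Differentiating the loop-closure r₂e^{iθ₂}+r₃e^{iθ₃}=r₁+r₄e^{iθ₄} gives r₂ω₂e^{iθ₂}+r₃ω₃e^{iθ₃}=r₄ω₄e^{iθ₄}.
Eliminating the other unknown: ω₄ = r₂ω₂ sin(θ₂−θ₃) / [r₄ sin(θ₄−θ₃)].
Numerator sine = +0.22155; denominator sine = -0.85446.
Result = 0.0967·7.54·(+0.22155) / (0.2761·(-0.85446)) = -0.6847 rad/s; magnitude 0.6847 rad/s.

0.685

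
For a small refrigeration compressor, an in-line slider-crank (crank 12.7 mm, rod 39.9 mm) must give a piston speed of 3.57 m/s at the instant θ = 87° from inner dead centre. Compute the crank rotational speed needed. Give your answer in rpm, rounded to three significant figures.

2640

For an in-line slider-crank, |v_piston| = rω|sinθ|·[1 + r cosθ/√(L² − r² sin²θ)].
With r = 0.0127 m, L = 0.0399 m, θ = 87°: the bracketed kinematic factor |dx/dθ| = 0.012905 m.
ω = v/|dx/dθ| = 3.57/0.012905 = 276.63 rad/s.
N = 60ω/(2π) = 2641.6 rpm.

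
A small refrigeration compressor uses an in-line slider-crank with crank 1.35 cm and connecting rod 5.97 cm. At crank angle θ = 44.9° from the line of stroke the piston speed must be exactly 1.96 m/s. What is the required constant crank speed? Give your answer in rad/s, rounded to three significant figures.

177

For an in-line slider-crank, |v_piston| = rω|sinθ|·[1 + r cosθ/√(L² − r² sin²θ)].
With r = 0.0135 m, L = 0.0597 m, θ = 44.9°: the bracketed kinematic factor |dx/dθ| = 0.011075 m.
ω = v/|dx/dθ| = 1.96/0.011075 = 176.97 rad/s.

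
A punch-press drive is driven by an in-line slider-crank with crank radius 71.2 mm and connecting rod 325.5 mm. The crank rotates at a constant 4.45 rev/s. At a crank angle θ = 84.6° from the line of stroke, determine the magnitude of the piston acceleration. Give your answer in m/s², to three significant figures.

7.01

ω = 2π·4.45 = 27.96 rad/s
x(θ) = r cosθ + √(L² − r² sin²θ); with ω constant, a = ω²·d²x/dθ².
d²x/dθ² = −r cosθ − r²(cos2θ)/√u − r⁴ sin²2θ/(4u^{3/2}),  u = L² − r² sin²θ = 0.100926 m².
Substituting r = 0.0712 m, L = 0.3255 m, θ = 84.6°: d²x/dθ² = +0.0089671 m.
a = ω²·d²x/dθ² = (27.96)²·(+0.0089671) = +7.0102 m/s²;  |a| = 7.0102 m/s².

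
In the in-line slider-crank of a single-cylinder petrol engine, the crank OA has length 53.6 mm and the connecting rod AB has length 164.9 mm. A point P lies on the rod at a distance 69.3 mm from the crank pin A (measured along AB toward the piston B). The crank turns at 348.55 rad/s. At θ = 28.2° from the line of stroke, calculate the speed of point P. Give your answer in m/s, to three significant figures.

13.8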